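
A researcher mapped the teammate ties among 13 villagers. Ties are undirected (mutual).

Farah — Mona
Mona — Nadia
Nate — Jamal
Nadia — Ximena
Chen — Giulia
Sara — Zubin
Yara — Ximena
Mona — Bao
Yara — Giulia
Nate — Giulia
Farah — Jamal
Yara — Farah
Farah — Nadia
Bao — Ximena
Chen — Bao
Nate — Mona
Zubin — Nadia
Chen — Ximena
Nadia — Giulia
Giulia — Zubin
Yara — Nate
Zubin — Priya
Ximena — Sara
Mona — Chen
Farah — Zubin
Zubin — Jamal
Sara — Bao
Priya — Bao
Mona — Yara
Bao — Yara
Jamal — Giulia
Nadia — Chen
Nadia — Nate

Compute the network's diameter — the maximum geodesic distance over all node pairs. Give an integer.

3

Eccentricity of each node (its greatest distance to any other): Bao:3, Chen:2, Farah:2, Giulia:2, Jamal:3, Mona:2, Nadia:2, Nate:3, Priya:3, Sara:3, Ximena:3, Yara:2, Zubin:2.
The maximum eccentricity is 3, realized for instance by the pair Sara–Nate via Sara – Ximena – Yara – Nate. So the diameter is 3.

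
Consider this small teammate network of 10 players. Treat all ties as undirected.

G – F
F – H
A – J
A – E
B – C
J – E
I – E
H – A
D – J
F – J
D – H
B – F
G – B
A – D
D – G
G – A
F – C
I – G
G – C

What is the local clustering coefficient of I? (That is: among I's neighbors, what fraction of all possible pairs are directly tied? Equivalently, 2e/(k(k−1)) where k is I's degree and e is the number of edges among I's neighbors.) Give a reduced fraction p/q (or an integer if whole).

0

I's neighbors: E and G (k = 2).
Possible neighbor pairs: C(2,2) = 1. Edges among them: none → e = 0.
Clustering(I) = 0/1.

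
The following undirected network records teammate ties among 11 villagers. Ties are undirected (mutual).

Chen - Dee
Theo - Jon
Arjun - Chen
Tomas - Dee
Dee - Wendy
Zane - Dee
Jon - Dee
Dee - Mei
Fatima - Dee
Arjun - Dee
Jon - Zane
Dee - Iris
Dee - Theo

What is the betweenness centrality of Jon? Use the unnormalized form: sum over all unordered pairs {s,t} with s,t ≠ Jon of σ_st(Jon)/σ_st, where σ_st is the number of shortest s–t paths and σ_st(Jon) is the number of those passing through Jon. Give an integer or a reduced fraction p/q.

1/2

Pairs whose geodesics pass through Jon — Zane–Theo: 1/2.
All other pairs contribute 0.
Summing the contributions gives betweenness(Jon) = 1/2.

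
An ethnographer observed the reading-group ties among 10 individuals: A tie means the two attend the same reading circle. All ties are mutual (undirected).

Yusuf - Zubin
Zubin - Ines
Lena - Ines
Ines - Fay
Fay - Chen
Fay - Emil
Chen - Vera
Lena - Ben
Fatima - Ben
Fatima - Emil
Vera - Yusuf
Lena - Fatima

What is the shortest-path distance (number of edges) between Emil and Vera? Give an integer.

3

One shortest route is Emil – Fay – Chen – Vera, which uses 3 edges, and at distance 2 from Emil we only reach {Ben, Chen, Ines, Lena}, which does not include Vera. So d(Emil,Vera) = 3.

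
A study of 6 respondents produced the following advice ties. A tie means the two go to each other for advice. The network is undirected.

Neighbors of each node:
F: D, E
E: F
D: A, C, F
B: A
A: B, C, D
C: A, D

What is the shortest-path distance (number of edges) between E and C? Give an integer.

One shortest route is E – F – D – C, which uses 3 edges, and at distance 2 from E we only reach {D}, which does not include C. So d(E,C) = 3.

3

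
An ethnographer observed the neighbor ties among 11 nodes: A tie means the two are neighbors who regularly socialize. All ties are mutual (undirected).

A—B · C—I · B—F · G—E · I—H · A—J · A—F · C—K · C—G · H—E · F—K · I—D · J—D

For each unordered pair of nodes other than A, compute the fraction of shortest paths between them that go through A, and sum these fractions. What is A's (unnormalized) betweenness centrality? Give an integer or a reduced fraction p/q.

6

Pairs whose geodesics pass through A — J–K: 1; J–F: 1; J–B: 1; D–F: 1; D–B: 1; I–B: 1/2; H–B: 1/2.
All other pairs contribute 0.
Summing the contributions gives betweenness(A) = 6.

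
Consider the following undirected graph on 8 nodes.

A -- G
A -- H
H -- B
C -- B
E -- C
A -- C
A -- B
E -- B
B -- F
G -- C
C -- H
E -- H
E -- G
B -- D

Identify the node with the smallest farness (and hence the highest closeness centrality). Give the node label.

B

Farness (sum of distances to all others) for each node — A:10, B:8, C:9, D:14, E:10, F:14, G:13, H:10.
The smallest farness is 8, for B, so B has the highest closeness.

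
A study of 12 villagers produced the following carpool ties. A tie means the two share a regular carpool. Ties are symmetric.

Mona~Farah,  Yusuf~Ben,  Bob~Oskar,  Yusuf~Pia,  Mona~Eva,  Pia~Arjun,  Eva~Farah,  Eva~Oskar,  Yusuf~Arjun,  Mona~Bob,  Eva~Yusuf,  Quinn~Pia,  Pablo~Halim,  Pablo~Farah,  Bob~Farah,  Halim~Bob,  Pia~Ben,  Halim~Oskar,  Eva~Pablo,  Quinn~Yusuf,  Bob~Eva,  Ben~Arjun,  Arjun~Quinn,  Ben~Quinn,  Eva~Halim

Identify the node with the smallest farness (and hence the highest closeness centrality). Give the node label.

Farness (sum of distances to all others) for each node — Arjun:24, Ben:24, Bob:21, Eva:15, Farah:22, Halim:22, Mona:23, Oskar:23, Pablo:23, Pia:24, Quinn:24, Yusuf:17.
The smallest farness is 15, for Eva, so Eva has the highest closeness.

Eva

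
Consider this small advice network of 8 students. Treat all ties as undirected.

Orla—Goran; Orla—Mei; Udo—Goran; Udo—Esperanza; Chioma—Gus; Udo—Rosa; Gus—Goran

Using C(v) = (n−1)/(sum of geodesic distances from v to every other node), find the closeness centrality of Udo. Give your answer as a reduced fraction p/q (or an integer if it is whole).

7/13

Distances from Udo: Chioma:3, Esperanza:1, Goran:1, Gus:2, Mei:3, Orla:2, Rosa:1. Sum = 13.
n = 8, so closeness = 7/13.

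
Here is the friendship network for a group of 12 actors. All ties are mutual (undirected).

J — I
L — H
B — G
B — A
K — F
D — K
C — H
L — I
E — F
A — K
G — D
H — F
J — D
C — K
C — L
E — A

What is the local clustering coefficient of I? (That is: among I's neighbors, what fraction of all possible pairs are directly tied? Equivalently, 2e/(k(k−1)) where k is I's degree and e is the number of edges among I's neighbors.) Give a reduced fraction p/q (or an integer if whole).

I's neighbors: J and L (k = 2).
Possible neighbor pairs: C(2,2) = 1. Edges among them: none → e = 0.
Clustering(I) = 0/1.

0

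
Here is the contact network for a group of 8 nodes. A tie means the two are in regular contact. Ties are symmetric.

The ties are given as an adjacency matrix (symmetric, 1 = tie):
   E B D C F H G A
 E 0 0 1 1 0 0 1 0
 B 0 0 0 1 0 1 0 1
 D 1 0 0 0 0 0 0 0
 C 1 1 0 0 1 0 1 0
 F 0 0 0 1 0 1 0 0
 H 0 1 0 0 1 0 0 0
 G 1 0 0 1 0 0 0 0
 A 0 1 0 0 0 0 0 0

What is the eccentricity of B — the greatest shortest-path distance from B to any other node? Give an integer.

3

Distances from B: A:1, C:1, D:3, E:2, F:2, G:2, H:1.
The largest is 3 (to D), so the eccentricity of B is 3.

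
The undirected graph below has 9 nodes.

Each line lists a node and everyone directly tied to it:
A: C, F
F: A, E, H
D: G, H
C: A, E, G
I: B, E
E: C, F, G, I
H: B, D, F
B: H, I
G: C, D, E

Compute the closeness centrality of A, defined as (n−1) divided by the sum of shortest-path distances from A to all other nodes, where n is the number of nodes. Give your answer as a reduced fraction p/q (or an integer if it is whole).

Distances from A: B:3, C:1, D:3, E:2, F:1, G:2, H:2, I:3. Sum = 17.
n = 9, so closeness = 8/17.

8/17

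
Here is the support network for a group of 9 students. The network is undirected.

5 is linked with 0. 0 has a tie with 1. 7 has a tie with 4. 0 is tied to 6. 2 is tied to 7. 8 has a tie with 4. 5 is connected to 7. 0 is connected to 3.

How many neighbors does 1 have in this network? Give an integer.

1

1 is directly tied to 0. That is 1 neighbor, so the degree of 1 is 1.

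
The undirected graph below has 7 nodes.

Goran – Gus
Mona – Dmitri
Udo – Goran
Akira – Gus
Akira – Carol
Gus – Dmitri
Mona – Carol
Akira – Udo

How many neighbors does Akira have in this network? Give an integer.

Akira is directly tied to Carol, Gus, and Udo. That is 3 neighbors, so the degree of Akira is 3.

3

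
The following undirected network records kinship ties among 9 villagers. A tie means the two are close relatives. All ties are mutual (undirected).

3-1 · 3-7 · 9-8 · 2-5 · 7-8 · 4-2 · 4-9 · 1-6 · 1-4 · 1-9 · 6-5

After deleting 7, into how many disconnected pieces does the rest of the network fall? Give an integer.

1

7's neighbors (3 and 8) remain reachable from one another through other ties, so the rest of the network stays in one piece.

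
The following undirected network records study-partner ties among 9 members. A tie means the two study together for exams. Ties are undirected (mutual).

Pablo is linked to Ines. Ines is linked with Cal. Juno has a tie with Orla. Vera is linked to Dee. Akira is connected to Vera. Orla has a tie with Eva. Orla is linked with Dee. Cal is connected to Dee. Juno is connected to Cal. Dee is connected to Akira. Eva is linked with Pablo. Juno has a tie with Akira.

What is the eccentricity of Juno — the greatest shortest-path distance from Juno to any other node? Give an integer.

Distances from Juno: Akira:1, Cal:1, Dee:2, Eva:2, Ines:2, Orla:1, Pablo:3, Vera:2.
The largest is 3 (to Pablo), so the eccentricity of Juno is 3.

3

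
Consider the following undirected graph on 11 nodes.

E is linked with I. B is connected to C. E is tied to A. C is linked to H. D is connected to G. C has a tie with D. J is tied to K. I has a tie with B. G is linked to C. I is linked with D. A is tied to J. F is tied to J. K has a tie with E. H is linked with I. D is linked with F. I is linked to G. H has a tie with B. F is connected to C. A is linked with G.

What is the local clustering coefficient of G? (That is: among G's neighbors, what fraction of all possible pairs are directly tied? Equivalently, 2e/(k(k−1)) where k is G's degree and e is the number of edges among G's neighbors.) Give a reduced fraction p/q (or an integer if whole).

G's neighbors: A, C, D, and I (k = 4).
Possible neighbor pairs: C(4,2) = 6. Edges among them: C–D, D–I → e = 2.
Clustering(G) = 2/6 = 1/3.

1/3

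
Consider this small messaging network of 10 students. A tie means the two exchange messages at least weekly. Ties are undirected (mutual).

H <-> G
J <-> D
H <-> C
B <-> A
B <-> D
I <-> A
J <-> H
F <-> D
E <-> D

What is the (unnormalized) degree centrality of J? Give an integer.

J is directly tied to D and H. That is 2 neighbors, so the degree of J is 2.

2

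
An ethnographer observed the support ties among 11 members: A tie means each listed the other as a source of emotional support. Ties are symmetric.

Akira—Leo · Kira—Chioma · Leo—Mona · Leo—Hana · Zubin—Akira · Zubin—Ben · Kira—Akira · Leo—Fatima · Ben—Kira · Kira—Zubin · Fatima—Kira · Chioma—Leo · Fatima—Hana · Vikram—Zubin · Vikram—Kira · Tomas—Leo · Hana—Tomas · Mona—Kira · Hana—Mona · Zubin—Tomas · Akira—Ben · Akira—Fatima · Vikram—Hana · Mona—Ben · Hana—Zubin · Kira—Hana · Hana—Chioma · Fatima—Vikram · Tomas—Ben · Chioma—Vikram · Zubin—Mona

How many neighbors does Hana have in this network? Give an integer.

Hana is directly tied to Chioma, Fatima, Kira, Leo, Mona, Tomas, Vikram, and Zubin. That is 8 neighbors, so the degree of Hana is 8.

8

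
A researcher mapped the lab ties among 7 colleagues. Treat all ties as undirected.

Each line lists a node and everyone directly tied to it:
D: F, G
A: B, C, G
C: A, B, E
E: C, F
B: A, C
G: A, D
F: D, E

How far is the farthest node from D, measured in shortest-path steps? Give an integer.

Distances from D: A:2, B:3, C:3, E:2, F:1, G:1.
The largest is 3 (to B and C), so the eccentricity of D is 3.

3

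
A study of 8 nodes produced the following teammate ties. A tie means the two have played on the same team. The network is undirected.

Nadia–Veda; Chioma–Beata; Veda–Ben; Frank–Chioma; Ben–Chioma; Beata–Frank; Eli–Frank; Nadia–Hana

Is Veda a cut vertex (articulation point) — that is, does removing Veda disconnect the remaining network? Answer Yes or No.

Removing Veda leaves {Beata, Ben, Chioma, Eli, and Frank} with no path to {Hana and Nadia}, so the network splits into 2 components. Veda is a cut vertex.

Yes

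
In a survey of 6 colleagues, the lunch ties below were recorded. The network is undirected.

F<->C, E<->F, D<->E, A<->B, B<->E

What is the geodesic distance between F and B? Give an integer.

One shortest route is F – E – B, which uses 2 edges, and F and B are not directly tied, so nothing shorter exists. So d(F,B) = 2.

2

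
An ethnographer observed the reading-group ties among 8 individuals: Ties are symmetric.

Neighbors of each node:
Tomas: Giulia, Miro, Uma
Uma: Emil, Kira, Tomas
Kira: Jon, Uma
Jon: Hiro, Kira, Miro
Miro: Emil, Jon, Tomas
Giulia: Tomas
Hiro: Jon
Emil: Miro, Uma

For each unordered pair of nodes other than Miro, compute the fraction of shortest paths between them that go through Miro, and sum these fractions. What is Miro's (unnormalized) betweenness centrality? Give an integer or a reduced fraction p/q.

7

Pairs whose geodesics pass through Miro — Giulia–Emil: 1/2; Giulia–Hiro: 1; Giulia–Jon: 1; Tomas–Emil: 1/2; Tomas–Hiro: 1; Tomas–Jon: 1; Emil–Hiro: 1; Emil–Jon: 1.
All other pairs contribute 0.
Summing the contributions gives betweenness(Miro) = 7.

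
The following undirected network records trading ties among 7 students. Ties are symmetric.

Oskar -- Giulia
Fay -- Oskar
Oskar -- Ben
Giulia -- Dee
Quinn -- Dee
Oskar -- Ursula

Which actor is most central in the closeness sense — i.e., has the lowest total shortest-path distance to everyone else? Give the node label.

Oskar

Farness (sum of distances to all others) for each node — Ben:14, Dee:13, Fay:14, Giulia:10, Oskar:9, Quinn:18, Ursula:14.
The smallest farness is 9, for Oskar, so Oskar has the highest closeness.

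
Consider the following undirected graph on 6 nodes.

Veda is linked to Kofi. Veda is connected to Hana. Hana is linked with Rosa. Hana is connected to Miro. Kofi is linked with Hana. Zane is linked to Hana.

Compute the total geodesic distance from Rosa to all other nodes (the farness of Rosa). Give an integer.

9

Distances from Rosa: Hana:1, Kofi:2, Miro:2, Veda:2, Zane:2.
Sum = 1 + 2 + 2 + 2 + 2 = 9.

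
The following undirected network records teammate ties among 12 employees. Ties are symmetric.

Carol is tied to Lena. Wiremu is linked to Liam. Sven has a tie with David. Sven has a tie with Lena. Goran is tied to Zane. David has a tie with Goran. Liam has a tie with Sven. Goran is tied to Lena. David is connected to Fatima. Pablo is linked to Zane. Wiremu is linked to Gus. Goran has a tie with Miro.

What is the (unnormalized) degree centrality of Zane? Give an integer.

2

Zane is directly tied to Goran and Pablo. That is 2 neighbors, so the degree of Zane is 2.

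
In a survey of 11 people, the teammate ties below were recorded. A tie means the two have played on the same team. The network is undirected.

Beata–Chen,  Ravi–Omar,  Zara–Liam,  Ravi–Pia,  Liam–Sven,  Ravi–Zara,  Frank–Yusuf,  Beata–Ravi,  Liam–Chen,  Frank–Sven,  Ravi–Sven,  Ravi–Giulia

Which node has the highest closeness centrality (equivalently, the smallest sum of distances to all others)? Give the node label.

Farness (sum of distances to all others) for each node — Beata:21, Chen:24, Frank:24, Giulia:24, Liam:21, Omar:24, Pia:24, Ravi:15, Sven:17, Yusuf:33, Zara:21.
The smallest farness is 15, for Ravi, so Ravi has the highest closeness.

Ravi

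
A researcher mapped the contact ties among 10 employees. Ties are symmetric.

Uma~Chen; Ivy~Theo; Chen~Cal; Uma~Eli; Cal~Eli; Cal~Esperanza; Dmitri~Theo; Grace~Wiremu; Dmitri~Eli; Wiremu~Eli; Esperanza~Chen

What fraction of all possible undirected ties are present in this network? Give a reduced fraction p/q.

11/45

There are 11 edges and 10 nodes, so the maximum possible is C(10,2) = 45.
Density = 11/45.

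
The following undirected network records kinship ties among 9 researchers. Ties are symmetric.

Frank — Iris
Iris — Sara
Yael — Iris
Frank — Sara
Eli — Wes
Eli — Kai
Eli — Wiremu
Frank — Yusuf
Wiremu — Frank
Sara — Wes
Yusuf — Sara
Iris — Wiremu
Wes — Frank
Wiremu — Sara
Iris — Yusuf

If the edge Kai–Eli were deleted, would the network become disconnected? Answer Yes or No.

Yes

Without the Kai–Eli edge there is no alternate route between Kai and Eli, so the network disconnects. It is a bridge.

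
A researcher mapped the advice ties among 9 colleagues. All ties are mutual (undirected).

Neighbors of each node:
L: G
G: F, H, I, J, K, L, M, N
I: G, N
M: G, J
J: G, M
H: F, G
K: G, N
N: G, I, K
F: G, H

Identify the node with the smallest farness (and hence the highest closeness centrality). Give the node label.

Farness (sum of distances to all others) for each node — F:14, G:8, H:14, I:14, J:14, K:14, L:15, M:14, N:13.
The smallest farness is 8, for G, so G has the highest closeness.

G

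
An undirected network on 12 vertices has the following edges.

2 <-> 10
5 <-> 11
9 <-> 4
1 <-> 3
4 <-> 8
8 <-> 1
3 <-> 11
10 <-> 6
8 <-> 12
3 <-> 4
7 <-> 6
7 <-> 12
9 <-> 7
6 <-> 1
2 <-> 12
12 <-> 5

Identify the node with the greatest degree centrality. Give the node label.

12

Degrees — 1:3, 2:2, 3:3, 4:3, 5:2, 6:3, 7:3, 8:3, 9:2, 10:2, 11:2, 12:4.
The maximum is 4, attained only by 12.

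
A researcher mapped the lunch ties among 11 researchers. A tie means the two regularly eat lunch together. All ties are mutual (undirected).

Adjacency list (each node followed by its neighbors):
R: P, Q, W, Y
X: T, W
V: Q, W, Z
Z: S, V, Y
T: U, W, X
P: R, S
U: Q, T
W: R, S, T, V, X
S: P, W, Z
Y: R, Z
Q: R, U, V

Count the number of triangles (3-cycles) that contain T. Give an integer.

T's neighbors: U, W, and X.
Neighbor pairs that are themselves tied: T–W–X. Each forms one triangle with T, for 1 in total.

1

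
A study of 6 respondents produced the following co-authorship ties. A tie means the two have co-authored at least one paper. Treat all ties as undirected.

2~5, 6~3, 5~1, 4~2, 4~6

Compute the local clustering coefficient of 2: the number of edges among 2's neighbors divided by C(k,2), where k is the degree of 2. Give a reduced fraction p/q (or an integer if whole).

0

2's neighbors: 4 and 5 (k = 2).
Possible neighbor pairs: C(2,2) = 1. Edges among them: none → e = 0.
Clustering(2) = 0/1.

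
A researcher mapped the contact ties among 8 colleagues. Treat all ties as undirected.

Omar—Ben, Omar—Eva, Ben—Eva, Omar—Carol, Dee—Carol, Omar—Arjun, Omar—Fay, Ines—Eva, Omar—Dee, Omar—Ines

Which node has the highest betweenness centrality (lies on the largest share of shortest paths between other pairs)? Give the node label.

Omar

Unnormalized betweenness of each node: Arjun:0, Ben:0, Carol:0, Dee:0, Eva:1/2, Fay:0, Ines:0, Omar:35/2.
Omar has the largest value, 35/2, making it the main broker — the node through which the most shortest paths run.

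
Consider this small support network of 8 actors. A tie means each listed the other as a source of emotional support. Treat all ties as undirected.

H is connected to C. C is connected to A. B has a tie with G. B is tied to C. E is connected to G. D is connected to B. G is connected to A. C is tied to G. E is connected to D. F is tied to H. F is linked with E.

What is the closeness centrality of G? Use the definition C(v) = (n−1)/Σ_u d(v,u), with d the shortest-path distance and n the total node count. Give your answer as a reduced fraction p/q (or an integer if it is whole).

7/10

Distances from G: A:1, B:1, C:1, D:2, E:1, F:2, H:2. Sum = 10.
n = 8, so closeness = 7/10.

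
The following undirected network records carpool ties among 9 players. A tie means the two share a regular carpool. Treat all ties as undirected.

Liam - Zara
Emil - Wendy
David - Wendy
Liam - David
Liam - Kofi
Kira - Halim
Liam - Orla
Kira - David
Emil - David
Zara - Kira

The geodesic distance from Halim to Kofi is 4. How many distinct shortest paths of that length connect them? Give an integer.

The shortest distance is 4. The length-4 paths are: Halim–Kira–Zara–Liam–Kofi; Halim–Kira–David–Liam–Kofi.
That gives 2 distinct shortest paths.

2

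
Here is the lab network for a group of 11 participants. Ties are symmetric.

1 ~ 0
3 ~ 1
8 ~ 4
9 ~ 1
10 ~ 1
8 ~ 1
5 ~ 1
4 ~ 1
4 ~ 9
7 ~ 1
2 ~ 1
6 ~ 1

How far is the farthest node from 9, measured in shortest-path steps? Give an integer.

2

Distances from 9: 0:2, 1:1, 2:2, 3:2, 4:1, 5:2, 6:2, 7:2, 8:2, 10:2.
The largest is 2 (to 7, 8, 0, 3, 6, 10, 2, and 5), so the eccentricity of 9 is 2.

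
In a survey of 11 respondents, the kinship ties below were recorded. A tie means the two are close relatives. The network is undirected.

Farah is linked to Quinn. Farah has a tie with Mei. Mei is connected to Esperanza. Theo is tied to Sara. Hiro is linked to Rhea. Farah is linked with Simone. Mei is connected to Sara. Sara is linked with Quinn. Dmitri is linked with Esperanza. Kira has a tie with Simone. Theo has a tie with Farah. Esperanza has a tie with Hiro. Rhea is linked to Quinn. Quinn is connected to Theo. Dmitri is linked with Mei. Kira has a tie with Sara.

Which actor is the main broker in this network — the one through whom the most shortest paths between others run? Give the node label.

Unnormalized betweenness of each node: Dmitri:0, Esperanza:16/3, Farah:61/6, Hiro:8/3, Kira:1, Mei:14, Quinn:9, Rhea:13/3, Sara:61/6, Simone:1, Theo:1/3.
Mei has the largest value, 14, making it the main broker — the node through which the most shortest paths run.

Mei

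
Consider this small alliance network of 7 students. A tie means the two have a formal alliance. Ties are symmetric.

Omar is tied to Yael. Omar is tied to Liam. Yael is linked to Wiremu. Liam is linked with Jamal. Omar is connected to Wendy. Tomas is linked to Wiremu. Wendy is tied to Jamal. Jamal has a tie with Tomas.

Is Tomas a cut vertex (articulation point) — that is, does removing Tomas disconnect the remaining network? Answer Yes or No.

Even without Tomas, every remaining node can still reach every other (the residual graph is connected), so Tomas is not a cut vertex.

No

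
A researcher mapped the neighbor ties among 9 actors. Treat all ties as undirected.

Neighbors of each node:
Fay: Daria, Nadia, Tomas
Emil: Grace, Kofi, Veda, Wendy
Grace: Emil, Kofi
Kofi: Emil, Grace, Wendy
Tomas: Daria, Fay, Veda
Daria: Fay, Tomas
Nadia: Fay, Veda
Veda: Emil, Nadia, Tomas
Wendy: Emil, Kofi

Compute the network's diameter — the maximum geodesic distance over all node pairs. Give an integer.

4

Eccentricity of each node (its greatest distance to any other): Daria:4, Emil:3, Fay:4, Grace:4, Kofi:4, Nadia:3, Tomas:3, Veda:2, Wendy:4.
The maximum eccentricity is 4, realized for instance by the pair Fay–Grace via Fay – Nadia – Veda – Emil – Grace. So the diameter is 4.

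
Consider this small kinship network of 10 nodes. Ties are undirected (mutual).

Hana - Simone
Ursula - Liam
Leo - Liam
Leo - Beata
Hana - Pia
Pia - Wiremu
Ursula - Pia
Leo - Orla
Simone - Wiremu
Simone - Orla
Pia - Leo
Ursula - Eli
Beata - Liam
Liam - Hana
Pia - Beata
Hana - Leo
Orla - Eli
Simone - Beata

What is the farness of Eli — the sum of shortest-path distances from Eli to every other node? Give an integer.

19

Distances from Eli: Beata:3, Hana:3, Leo:2, Liam:2, Orla:1, Pia:2, Simone:2, Ursula:1, Wiremu:3.
Sum = 3 + 3 + 2 + 2 + 1 + 2 + 2 + 1 + 3 = 19.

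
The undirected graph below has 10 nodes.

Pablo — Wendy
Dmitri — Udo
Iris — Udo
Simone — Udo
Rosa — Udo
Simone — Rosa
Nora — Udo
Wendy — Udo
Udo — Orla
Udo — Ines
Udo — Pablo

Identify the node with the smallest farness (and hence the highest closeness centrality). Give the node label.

Udo

Farness (sum of distances to all others) for each node — Dmitri:17, Ines:17, Iris:17, Nora:17, Orla:17, Pablo:16, Rosa:16, Simone:16, Udo:9, Wendy:16.
The smallest farness is 9, for Udo, so Udo has the highest closeness.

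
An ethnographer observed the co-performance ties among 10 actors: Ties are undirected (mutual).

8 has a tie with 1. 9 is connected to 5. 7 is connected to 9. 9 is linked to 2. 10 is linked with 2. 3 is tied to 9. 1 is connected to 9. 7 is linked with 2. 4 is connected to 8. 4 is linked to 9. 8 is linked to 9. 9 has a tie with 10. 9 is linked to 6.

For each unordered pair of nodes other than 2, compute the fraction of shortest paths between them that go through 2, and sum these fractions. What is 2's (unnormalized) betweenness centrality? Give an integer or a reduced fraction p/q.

1/2

Pairs whose geodesics pass through 2 — 10–7: 1/2.
All other pairs contribute 0.
Summing the contributions gives betweenness(2) = 1/2.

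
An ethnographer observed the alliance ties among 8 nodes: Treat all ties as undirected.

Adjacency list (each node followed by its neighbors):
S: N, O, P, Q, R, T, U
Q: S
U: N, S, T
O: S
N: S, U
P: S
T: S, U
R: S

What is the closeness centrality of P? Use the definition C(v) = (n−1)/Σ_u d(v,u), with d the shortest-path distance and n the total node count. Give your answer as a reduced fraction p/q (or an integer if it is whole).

7/13

Distances from P: N:2, O:2, Q:2, R:2, S:1, T:2, U:2. Sum = 13.
n = 8, so closeness = 7/13.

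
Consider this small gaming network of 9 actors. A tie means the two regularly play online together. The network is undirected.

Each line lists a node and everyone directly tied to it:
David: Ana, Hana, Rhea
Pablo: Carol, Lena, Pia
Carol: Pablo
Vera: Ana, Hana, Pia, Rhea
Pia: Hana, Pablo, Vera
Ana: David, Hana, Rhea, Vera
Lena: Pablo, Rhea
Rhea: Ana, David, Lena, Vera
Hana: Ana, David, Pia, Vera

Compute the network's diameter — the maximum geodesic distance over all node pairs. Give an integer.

Eccentricity of each node (its greatest distance to any other): Ana:4, Carol:4, David:4, Hana:3, Lena:3, Pablo:3, Pia:2, Rhea:3, Vera:3.
The maximum eccentricity is 4, realized for instance by the pair David–Carol via David – Rhea – Lena – Pablo – Carol. So the diameter is 4.

4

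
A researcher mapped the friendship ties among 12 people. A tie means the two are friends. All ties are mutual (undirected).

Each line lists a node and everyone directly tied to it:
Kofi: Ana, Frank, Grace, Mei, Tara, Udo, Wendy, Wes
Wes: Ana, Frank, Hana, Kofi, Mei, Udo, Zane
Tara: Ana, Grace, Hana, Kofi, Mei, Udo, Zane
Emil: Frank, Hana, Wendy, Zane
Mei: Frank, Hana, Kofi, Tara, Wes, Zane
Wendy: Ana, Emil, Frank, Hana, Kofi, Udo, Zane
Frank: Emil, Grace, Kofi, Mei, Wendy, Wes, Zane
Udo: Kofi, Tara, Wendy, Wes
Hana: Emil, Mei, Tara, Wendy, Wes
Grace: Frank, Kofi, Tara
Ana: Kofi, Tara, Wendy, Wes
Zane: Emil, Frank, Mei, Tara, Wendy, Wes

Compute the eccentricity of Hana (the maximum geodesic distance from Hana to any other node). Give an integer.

Distances from Hana: Ana:2, Emil:1, Frank:2, Grace:2, Kofi:2, Mei:1, Tara:1, Udo:2, Wendy:1, Wes:1, Zane:2.
The largest is 2 (to Zane, Frank, Udo, Ana, Kofi, and Grace), so the eccentricity of Hana is 2.

2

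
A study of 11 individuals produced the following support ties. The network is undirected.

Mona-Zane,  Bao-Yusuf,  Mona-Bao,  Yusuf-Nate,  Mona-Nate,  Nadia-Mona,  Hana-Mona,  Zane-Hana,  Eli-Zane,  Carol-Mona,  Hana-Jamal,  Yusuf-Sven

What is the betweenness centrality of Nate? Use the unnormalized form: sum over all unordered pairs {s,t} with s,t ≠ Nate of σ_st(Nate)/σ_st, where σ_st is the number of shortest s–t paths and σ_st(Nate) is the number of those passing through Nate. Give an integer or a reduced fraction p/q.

Pairs whose geodesics pass through Nate — Carol–Yusuf: 1/2; Carol–Sven: 1/2; Yusuf–Nadia: 1/2; Yusuf–Hana: 1/2; Yusuf–Jamal: 1/2; Yusuf–Eli: 1/2; Yusuf–Mona: 1/2; Yusuf–Zane: 1/2; Nadia–Sven: 1/2; Sven–Hana: 1/2; Sven–Jamal: 1/2; Sven–Eli: 1/2; Sven–Mona: 1/2; Sven–Zane: 1/2.
All other pairs contribute 0.
Summing the contributions gives betweenness(Nate) = 7.

7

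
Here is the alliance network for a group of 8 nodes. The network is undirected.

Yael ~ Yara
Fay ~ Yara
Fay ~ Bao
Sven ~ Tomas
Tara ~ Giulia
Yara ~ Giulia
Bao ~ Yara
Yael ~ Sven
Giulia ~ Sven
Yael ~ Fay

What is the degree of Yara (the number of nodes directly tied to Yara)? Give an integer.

4

Yara is directly tied to Bao, Fay, Giulia, and Yael. That is 4 neighbors, so the degree of Yara is 4.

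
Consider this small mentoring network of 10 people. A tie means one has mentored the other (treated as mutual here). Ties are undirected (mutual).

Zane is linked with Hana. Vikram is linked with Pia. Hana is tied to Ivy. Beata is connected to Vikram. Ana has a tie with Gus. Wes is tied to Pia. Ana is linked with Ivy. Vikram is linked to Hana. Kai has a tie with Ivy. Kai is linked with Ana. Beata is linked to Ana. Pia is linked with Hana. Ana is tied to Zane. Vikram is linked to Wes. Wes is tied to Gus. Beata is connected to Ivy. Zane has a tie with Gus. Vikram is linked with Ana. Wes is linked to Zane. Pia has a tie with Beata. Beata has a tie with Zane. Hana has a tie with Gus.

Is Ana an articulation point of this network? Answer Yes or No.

Even without Ana, every remaining node can still reach every other (the residual graph is connected), so Ana is not a cut vertex.

No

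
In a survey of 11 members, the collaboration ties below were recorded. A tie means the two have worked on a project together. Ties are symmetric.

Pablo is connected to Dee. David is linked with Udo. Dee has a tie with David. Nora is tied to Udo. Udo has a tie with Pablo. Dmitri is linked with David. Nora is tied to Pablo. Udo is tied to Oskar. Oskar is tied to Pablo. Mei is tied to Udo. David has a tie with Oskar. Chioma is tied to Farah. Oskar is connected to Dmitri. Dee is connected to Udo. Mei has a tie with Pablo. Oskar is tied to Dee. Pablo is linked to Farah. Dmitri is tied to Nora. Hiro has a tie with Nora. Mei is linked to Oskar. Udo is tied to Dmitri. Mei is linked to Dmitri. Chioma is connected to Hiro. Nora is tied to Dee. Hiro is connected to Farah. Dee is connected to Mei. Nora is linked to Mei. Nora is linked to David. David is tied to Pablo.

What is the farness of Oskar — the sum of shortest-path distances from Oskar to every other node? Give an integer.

Distances from Oskar: Chioma:3, David:1, Dee:1, Dmitri:1, Farah:2, Hiro:3, Mei:1, Nora:2, Pablo:1, Udo:1.
Sum = 3 + 1 + 1 + 1 + 2 + 3 + 1 + 2 + 1 + 1 = 16.

16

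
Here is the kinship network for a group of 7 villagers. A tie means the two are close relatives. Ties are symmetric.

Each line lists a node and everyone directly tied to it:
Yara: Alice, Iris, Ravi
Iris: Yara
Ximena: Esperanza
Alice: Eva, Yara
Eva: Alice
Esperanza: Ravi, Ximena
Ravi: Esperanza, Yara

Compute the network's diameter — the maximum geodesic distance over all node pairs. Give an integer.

5

Eccentricity of each node (its greatest distance to any other): Alice:4, Esperanza:4, Eva:5, Iris:4, Ravi:3, Ximena:5, Yara:3.
The maximum eccentricity is 5, realized for instance by the pair Ximena–Eva via Ximena – Esperanza – Ravi – Yara – Alice – Eva. So the diameter is 5.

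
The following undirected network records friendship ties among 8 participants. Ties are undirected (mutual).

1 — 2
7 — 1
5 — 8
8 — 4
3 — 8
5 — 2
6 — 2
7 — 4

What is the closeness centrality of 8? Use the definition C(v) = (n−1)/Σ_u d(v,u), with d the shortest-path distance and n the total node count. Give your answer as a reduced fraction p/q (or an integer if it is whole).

Distances from 8: 1:3, 2:2, 3:1, 4:1, 5:1, 6:3, 7:2. Sum = 13.
n = 8, so closeness = 7/13.

7/13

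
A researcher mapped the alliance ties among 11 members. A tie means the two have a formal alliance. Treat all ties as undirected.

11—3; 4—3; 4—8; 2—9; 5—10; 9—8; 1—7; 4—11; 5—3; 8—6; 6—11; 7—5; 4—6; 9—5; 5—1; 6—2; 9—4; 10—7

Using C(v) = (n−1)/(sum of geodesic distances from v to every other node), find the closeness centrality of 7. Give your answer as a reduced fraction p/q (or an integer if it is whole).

Distances from 7: 1:1, 2:3, 3:2, 4:3, 5:1, 6:4, 8:3, 9:2, 10:1, 11:3. Sum = 23.
n = 11, so closeness = 10/23.

10/23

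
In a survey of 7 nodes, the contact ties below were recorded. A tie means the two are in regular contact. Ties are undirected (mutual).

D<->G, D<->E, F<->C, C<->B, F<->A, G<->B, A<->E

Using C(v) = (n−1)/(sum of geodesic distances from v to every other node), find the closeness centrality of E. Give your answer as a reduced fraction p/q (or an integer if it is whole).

Distances from E: A:1, B:3, C:3, D:1, F:2, G:2. Sum = 12.
n = 7, so closeness = 6/12 = 1/2.

1/2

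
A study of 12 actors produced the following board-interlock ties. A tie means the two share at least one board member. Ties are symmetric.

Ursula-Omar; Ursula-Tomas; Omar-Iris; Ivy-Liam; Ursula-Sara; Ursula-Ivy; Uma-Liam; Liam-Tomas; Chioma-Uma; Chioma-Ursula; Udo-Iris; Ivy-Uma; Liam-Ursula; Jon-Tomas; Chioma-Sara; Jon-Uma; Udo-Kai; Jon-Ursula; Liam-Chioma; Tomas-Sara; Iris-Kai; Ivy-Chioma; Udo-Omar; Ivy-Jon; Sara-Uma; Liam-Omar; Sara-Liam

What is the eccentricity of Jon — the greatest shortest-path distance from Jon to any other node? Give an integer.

4

Distances from Jon: Chioma:2, Iris:3, Ivy:1, Kai:4, Liam:2, Omar:2, Sara:2, Tomas:1, Udo:3, Uma:1, Ursula:1.
The largest is 4 (to Kai), so the eccentricity of Jon is 4.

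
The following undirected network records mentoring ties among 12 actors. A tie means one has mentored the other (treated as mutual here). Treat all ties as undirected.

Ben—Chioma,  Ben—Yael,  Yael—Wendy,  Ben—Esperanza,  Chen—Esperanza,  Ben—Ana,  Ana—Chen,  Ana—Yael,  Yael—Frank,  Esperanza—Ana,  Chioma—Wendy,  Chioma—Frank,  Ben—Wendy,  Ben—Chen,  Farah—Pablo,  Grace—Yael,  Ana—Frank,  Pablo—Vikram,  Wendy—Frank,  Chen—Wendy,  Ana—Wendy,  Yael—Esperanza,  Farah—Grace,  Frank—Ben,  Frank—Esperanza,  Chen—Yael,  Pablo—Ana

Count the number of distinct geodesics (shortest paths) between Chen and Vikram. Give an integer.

1

The shortest distance is 3, and the only length-3 path is Chen–Ana–Pablo–Vikram. So there is exactly 1 shortest path.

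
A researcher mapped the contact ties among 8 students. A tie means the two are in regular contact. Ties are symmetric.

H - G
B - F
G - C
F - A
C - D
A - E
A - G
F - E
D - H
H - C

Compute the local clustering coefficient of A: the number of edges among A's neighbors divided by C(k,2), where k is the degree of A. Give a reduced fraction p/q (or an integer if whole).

A's neighbors: E, F, and G (k = 3).
Possible neighbor pairs: C(3,2) = 3. Edges among them: E–F → e = 1.
Clustering(A) = 1/3.

1/3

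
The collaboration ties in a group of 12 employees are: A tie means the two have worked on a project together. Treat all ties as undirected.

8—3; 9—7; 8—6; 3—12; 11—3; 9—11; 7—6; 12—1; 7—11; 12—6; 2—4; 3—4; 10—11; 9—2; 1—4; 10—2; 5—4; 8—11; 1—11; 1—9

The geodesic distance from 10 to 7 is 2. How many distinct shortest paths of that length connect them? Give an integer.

The shortest distance is 2, and the only length-2 path is 10–11–7. So there is exactly 1 shortest path.

1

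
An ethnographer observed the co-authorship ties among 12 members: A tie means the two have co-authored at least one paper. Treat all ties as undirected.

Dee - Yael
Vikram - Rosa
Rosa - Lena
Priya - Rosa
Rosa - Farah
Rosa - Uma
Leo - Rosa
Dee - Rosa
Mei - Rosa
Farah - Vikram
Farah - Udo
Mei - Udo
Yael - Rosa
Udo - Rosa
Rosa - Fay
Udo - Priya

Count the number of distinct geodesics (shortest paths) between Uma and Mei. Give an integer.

The shortest distance is 2, and the only length-2 path is Uma–Rosa–Mei. So there is exactly 1 shortest path.

1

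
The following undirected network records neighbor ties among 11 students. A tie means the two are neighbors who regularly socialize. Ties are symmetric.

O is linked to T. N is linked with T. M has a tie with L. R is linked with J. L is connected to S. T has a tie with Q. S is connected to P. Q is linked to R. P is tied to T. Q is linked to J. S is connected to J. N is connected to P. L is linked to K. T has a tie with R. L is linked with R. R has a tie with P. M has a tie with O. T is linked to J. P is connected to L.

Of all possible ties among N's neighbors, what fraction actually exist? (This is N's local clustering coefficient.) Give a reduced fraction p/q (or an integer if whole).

N's neighbors: P and T (k = 2).
Possible neighbor pairs: C(2,2) = 1. Edges among them: P–T → e = 1.
Clustering(N) = 1/1.

1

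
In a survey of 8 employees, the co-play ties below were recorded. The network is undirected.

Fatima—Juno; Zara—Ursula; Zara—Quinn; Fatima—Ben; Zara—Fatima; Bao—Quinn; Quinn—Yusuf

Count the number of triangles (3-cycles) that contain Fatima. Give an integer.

Fatima's neighbors are Ben, Juno, and Zara, but none of them are tied to each other, so no triangle contains Fatima.

0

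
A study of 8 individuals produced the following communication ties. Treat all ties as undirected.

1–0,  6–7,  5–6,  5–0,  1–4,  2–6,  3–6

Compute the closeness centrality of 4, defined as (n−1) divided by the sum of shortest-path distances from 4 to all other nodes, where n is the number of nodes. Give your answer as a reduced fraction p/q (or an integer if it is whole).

Distances from 4: 0:2, 1:1, 2:5, 3:5, 5:3, 6:4, 7:5. Sum = 25.
n = 8, so closeness = 7/25.

7/25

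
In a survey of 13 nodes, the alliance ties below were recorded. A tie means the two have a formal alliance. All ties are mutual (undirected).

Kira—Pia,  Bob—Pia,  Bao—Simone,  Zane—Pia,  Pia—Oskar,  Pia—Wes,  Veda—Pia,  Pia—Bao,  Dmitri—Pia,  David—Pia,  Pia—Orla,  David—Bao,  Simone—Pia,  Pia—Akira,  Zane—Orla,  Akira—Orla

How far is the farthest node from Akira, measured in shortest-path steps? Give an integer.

Distances from Akira: Bao:2, Bob:2, David:2, Dmitri:2, Kira:2, Orla:1, Oskar:2, Pia:1, Simone:2, Veda:2, Wes:2, Zane:2.
The largest is 2 (to Oskar, Bao, Wes, Simone, Veda, Kira, Dmitri, Zane, David, and Bob), so the eccentricity of Akira is 2.

2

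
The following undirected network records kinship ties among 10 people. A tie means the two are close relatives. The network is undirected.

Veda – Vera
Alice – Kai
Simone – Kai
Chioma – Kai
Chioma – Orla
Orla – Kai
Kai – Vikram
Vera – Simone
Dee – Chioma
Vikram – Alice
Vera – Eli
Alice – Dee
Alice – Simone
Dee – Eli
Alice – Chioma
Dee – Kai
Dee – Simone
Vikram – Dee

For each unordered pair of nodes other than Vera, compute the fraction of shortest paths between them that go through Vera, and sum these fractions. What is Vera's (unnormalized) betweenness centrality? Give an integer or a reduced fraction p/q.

Pairs whose geodesics pass through Vera — Eli–Veda: 1; Eli–Simone: 1/2; Veda–Chioma: 4/4; Veda–Vikram: 4/4; Veda–Simone: 1; Veda–Dee: 2/2; Veda–Alice: 1; Veda–Kai: 1; Veda–Orla: 1.
All other pairs contribute 0.
Summing the contributions gives betweenness(Vera) = 17/2.

17/2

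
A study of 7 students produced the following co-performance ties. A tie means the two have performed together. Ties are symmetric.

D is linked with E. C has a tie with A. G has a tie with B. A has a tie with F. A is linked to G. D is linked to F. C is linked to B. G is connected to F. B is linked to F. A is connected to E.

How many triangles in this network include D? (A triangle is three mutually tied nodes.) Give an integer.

D's neighbors are E and F, but none of them are tied to each other, so no triangle contains D.

0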